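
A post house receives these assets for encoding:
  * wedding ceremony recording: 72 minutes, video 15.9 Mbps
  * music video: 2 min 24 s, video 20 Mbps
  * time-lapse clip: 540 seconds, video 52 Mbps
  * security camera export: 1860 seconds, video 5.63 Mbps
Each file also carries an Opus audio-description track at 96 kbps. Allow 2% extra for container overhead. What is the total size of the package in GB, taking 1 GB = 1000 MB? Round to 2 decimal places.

Audio: 96 kbps = 0.096 Mbps.
wedding ceremony recording: 15.996 Mbps × 4320 s × 1.02 = 70484.8 Mb
music video: 20.096 Mbps × 144 s × 1.02 = 2951.7 Mb
time-lapse clip: 52.096 Mbps × 540 s × 1.02 = 28694.5 Mb
security camera export: 5.726 Mbps × 1860 s × 1.02 = 10863.4 Mb
Total: 112994.3 Mb = 14124.3 MB.
= 14.12 GB.

14.12 GB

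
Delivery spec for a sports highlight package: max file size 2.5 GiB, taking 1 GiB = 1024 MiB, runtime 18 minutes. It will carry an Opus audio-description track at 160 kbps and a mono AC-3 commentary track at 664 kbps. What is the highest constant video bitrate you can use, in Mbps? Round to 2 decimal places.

19.06 Mbps

Budget: 2.5 GiB = 21474.8 Mb.
18 min = 1080 s
Total bitrate budget: 21474.8 Mb / 1080 s = 19.884 Mbps.
Audio total: 160 + 664 = 824 kbps = 0.824 Mbps.
Video: 19.884 − 0.824 = 19.060 Mbps.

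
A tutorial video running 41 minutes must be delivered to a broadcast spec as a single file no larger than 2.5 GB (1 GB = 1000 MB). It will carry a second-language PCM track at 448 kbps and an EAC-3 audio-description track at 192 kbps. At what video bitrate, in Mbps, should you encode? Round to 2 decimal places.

7.49 Mbps

Budget: 2.5 GB = 20000.0 Mb.
41 min = 2460 s
Total bitrate budget: 20000.0 Mb / 2460 s = 8.130 Mbps.
Audio total: 448 + 192 = 640 kbps = 0.640 Mbps.
Video: 8.130 − 0.640 = 7.490 Mbps.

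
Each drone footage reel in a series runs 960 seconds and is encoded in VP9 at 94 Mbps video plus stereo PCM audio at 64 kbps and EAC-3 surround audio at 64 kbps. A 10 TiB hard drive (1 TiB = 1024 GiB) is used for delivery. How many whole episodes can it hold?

Audio total: 64 + 64 = 128 kbps = 0.128 Mbps.
Total bitrate: 94.128 Mbps.
Per item: 94.128 Mbps × 960 s = 90,363 Mb = 11,295 MB.
Capacity: 10 TiB = 87,960,930 Mb; 973.42 items → 973 complete.

973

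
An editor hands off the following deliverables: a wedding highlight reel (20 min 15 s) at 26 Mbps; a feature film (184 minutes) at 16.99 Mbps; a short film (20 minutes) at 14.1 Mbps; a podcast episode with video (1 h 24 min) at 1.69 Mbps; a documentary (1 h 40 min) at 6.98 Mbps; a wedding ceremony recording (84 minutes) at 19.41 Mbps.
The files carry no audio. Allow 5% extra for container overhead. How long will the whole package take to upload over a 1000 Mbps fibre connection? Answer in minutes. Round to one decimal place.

wedding highlight reel: 26.000 Mbps × 1215 s × 1.05 = 33169.5 Mb
feature film: 16.990 Mbps × 11040 s × 1.05 = 196948.1 Mb
short film: 14.100 Mbps × 1200 s × 1.05 = 17766.0 Mb
podcast episode with video: 1.690 Mbps × 5040 s × 1.05 = 8943.5 Mb
documentary: 6.980 Mbps × 6000 s × 1.05 = 43974.0 Mb
wedding ceremony recording: 19.410 Mbps × 5040 s × 1.05 = 102717.7 Mb
Total: 403518.8 Mb = 50439.8 MB.
At 1000 Mbps: 403518.8 / 1000 = 404 s ≈ 6.73 minutes.

6.7 minutes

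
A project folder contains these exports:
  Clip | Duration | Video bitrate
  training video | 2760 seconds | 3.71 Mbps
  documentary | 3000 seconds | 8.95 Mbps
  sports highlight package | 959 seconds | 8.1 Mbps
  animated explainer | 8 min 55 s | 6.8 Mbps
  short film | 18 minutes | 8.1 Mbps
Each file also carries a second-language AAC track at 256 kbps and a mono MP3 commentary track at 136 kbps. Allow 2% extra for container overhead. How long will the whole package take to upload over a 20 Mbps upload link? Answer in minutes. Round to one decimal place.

51.4 minutes

Audio total: 256 + 136 = 392 kbps = 0.392 Mbps.
training video: 4.102 Mbps × 2760 s × 1.02 = 11548.0 Mb
documentary: 9.342 Mbps × 3000 s × 1.02 = 28586.5 Mb
sports highlight package: 8.492 Mbps × 959 s × 1.02 = 8306.7 Mb
animated explainer: 7.192 Mbps × 535 s × 1.02 = 3924.7 Mb
short film: 8.492 Mbps × 1080 s × 1.02 = 9354.8 Mb
Total: 61720.6 Mb = 7715.1 MB.
At 20 Mbps: 61720.6 / 20 = 3086 s ≈ 51.4 minutes.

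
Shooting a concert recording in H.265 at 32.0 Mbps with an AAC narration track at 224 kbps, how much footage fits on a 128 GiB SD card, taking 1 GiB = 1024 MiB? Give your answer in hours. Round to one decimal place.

Audio: 224 kbps = 0.224 Mbps.
Total bitrate: 32.0 + 0.224 = 32.224 Mbps.
Capacity: 128 GiB = 1,099,512 Mb.
Recording time: 1,099,512 / 32.224 = 34,121 s ≈ 9.48 hours.

9.5 hours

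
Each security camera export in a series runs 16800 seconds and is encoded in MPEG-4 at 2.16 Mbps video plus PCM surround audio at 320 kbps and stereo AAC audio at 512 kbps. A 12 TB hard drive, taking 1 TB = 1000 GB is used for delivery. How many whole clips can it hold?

1909

Audio total: 320 + 512 = 832 kbps = 0.832 Mbps.
Total bitrate: 2.992 Mbps.
Per item: 2.992 Mbps × 16800 s = 50,266 Mb = 6,283 MB.
Capacity: 12 TB = 96,000,000 Mb; 1909.85 items → 1909 complete.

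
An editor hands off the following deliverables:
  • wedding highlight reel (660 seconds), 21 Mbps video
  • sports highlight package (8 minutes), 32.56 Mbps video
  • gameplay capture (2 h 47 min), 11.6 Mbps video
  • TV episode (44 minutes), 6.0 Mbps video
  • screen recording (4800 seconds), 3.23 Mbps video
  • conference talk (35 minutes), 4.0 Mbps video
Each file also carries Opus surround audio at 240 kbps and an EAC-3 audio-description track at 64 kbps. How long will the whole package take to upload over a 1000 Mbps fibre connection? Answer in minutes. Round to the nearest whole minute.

Audio total: 240 + 64 = 304 kbps = 0.304 Mbps.
wedding highlight reel: 21.304 Mbps × 660 s = 14060.6 Mb
sports highlight package: 32.864 Mbps × 480 s = 15774.7 Mb
gameplay capture: 11.904 Mbps × 10020 s = 119278.1 Mb
TV episode: 6.304 Mbps × 2640 s = 16642.6 Mb
screen recording: 3.534 Mbps × 4800 s = 16963.2 Mb
conference talk: 4.304 Mbps × 2100 s = 9038.4 Mb
Total: 191757.6 Mb = 23969.7 MB.
At 1000 Mbps: 191757.6 / 1000 = 192 s ≈ 3.2 minutes.

3 minutes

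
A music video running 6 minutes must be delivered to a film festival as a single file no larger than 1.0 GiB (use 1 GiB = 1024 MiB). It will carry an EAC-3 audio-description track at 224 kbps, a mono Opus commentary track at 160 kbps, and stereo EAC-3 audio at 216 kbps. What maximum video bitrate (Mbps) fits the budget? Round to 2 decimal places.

Budget: 1.0 GiB = 8589.9 Mb.
6 min = 360 s
Total bitrate budget: 8589.9 Mb / 360 s = 23.861 Mbps.
Audio total: 224 + 160 + 216 = 600 kbps = 0.600 Mbps.
Video: 23.861 − 0.600 = 23.261 Mbps.

23.26 Mbps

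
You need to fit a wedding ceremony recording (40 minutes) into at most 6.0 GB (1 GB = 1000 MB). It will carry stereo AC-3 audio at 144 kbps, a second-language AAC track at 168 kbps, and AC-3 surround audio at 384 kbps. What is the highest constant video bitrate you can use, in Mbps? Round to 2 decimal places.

19.30 Mbps

Budget: 6.0 GB = 48000.0 Mb.
40 min = 2400 s
Total bitrate budget: 48000.0 Mb / 2400 s = 20.000 Mbps.
Audio total: 144 + 168 + 384 = 696 kbps = 0.696 Mbps.
Video: 20.000 − 0.696 = 19.304 Mbps.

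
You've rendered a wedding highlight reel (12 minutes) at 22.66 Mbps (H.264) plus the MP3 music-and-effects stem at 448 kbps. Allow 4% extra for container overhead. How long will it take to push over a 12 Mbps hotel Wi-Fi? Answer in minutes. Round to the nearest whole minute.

24 minutes

12 min = 720 s
Audio: 448 kbps = 0.448 Mbps.
Total bitrate: 23.108 Mbps.
File: 23.108 Mbps × 720 s = 16637.8 Mb.
With 4% container overhead: ×1.04. → 17303.3 Mb.
At 12 Mbps: 17303.3 / 12 = 1441.9 s ≈ 24 minutes.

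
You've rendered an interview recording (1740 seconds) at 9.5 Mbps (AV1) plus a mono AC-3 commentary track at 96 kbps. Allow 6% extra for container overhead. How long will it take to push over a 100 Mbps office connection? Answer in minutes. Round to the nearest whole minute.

Audio: 96 kbps = 0.096 Mbps.
Total bitrate: 9.596 Mbps.
File: 9.596 Mbps × 1740 s = 16697.0 Mb.
With 6% container overhead: ×1.06. → 17698.9 Mb.
At 100 Mbps: 17698.9 / 100 = 177.0 s ≈ 2.95 minutes.

3 minutes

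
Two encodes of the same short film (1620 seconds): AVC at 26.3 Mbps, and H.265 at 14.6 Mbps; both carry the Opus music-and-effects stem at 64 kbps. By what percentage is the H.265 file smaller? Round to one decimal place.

44.4%

Audio: 64 kbps = 0.064 Mbps.
AVC: 26.364 Mbps × 1620 s = 42709.7 Mb = 5.339 GB.
H.265: 14.664 Mbps × 1620 s = 23755.7 Mb = 2.969 GB.
Reduction: (1 − 2.969/5.339) × 100 = 44.38%.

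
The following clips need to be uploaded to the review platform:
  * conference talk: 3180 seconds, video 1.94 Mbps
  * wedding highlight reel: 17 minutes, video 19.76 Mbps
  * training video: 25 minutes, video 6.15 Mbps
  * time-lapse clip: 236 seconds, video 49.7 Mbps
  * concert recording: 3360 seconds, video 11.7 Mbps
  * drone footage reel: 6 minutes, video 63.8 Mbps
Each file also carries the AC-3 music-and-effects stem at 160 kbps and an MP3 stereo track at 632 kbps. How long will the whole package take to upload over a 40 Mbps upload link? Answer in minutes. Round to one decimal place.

Audio total: 160 + 632 = 792 kbps = 0.792 Mbps.
conference talk: 2.732 Mbps × 3180 s = 8687.8 Mb
wedding highlight reel: 20.552 Mbps × 1020 s = 20963.0 Mb
training video: 6.942 Mbps × 1500 s = 10413.0 Mb
time-lapse clip: 50.492 Mbps × 236 s = 11916.1 Mb
concert recording: 12.492 Mbps × 3360 s = 41973.1 Mb
drone footage reel: 64.592 Mbps × 360 s = 23253.1 Mb
Total: 117206.2 Mb = 14650.8 MB.
At 40 Mbps: 117206.2 / 40 = 2930 s ≈ 48.8 minutes.

48.8 minutes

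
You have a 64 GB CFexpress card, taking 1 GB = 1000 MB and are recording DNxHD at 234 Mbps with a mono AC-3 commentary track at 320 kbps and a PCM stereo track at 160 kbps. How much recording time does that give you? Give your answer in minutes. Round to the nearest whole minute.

Audio total: 320 + 160 = 480 kbps = 0.480 Mbps.
Total bitrate: 234 + 0.480 = 234.480 Mbps.
Capacity: 64 GB = 512,000 Mb.
Recording time: 512,000 / 234.480 = 2,184 s ≈ 36.4 minutes.

36 minutes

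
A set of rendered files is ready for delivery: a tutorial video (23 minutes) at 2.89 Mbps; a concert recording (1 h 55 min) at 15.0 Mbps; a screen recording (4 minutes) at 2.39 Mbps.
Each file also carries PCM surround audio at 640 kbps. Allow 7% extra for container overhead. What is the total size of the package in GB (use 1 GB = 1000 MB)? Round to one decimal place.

15.2 GB

Audio: 640 kbps = 0.640 Mbps.
tutorial video: 3.530 Mbps × 1380 s × 1.07 = 5212.4 Mb
concert recording: 15.640 Mbps × 6900 s × 1.07 = 115470.1 Mb
screen recording: 3.030 Mbps × 240 s × 1.07 = 778.1 Mb
Total: 121460.6 Mb = 15182.6 MB.
= 15.18 GB.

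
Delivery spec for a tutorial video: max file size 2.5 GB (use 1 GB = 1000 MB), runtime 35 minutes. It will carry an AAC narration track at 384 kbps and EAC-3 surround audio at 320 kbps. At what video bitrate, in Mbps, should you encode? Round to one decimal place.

Budget: 2.5 GB = 20000.0 Mb.
35 min = 2100 s
Total bitrate budget: 20000.0 Mb / 2100 s = 9.524 Mbps.
Audio total: 384 + 320 = 704 kbps = 0.704 Mbps.
Video: 9.524 − 0.704 = 8.820 Mbps.

8.8 Mbps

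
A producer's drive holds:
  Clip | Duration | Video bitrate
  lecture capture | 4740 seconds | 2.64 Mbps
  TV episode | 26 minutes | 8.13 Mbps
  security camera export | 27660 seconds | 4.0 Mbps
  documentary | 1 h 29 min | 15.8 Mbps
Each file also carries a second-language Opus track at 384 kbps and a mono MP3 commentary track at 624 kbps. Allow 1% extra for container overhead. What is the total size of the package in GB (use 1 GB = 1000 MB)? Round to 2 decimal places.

32.80 GB

Audio total: 384 + 624 = 1008 kbps = 1.008 Mbps.
lecture capture: 3.648 Mbps × 4740 s × 1.01 = 17464.4 Mb
TV episode: 9.138 Mbps × 1560 s × 1.01 = 14397.8 Mb
security camera export: 5.008 Mbps × 27660 s × 1.01 = 139906.5 Mb
documentary: 16.808 Mbps × 5340 s × 1.01 = 90652.3 Mb
Total: 262421.0 Mb = 32802.6 MB.
= 32.80 GB.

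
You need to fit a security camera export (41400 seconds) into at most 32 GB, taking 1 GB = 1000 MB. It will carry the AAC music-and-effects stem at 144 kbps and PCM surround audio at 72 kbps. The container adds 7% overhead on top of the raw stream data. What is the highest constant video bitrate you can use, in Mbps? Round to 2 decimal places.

5.56 Mbps

Budget: 32 GB = 256000.0 Mb.
Stream payload after overhead: 256000.0 / 1.07 = 239252.3 Mb.
Total bitrate budget: 239252.3 Mb / 41400 s = 5.779 Mbps.
Audio total: 144 + 72 = 216 kbps = 0.216 Mbps.
Video: 5.779 − 0.216 = 5.563 Mbps.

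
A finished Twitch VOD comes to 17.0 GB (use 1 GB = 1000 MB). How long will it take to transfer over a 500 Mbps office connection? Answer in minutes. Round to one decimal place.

File: 17.0 GB = 136000.0 Mb.
At 500 Mbps: 136000.0 / 500 = 272.0 s ≈ 4.53 minutes.

4.5 minutes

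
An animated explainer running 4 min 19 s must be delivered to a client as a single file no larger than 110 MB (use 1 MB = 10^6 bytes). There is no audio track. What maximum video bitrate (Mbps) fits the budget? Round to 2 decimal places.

Budget: 110 MB = 880.0 Mb.
4 min 19 s = 259 s
Total bitrate budget: 880.0 Mb / 259 s = 3.398 Mbps.

3.40 Mbps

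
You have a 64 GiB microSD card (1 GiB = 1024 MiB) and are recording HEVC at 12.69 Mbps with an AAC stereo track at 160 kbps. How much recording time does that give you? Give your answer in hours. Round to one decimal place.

Audio: 160 kbps = 0.160 Mbps.
Total bitrate: 12.69 + 0.160 = 12.850 Mbps.
Capacity: 64 GiB = 549,756 Mb.
Recording time: 549,756 / 12.850 = 42,783 s ≈ 11.9 hours.

11.9 hours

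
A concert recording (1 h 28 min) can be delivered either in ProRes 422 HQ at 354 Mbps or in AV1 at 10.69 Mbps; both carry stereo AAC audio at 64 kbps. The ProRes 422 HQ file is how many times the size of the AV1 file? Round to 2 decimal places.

1 h 28 min = 88 min = 5280 s
Audio: 64 kbps = 0.064 Mbps.
ProRes 422 HQ: 354.064 Mbps × 5280 s = 1869457.9 Mb = 233.682 GB.
AV1: 10.754 Mbps × 5280 s = 56781.1 Mb = 7.098 GB.
Ratio: 233.682 / 7.098 = 32.924.

32.92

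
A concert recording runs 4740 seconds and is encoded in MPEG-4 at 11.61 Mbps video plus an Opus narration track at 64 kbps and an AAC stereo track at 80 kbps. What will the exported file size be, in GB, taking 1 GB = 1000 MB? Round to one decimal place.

7.0 GB

Audio total: 64 + 80 = 144 kbps = 0.144 Mbps.
Total bitrate: 11.61 + 0.144 = 11.754 Mbps.
Stream data: 11.754 Mbps × 4740 s = 55714.0 Mb.
55,714 Mb ÷ 8 = 6,964 MB → 6.964 GB.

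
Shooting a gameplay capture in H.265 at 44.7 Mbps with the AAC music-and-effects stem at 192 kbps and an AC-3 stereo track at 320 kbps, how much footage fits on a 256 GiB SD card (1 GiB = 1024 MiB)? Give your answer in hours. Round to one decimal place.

13.5 hours

Audio total: 192 + 320 = 512 kbps = 0.512 Mbps.
Total bitrate: 44.7 + 0.512 = 45.212 Mbps.
Capacity: 256 GiB = 2,199,023 Mb.
Recording time: 2,199,023 / 45.212 = 48,638 s ≈ 13.5 hours.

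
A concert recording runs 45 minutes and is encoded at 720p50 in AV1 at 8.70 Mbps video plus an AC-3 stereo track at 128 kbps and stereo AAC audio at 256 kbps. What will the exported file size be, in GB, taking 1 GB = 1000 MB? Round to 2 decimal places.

3.07 GB

45 min = 2700 s
Audio total: 128 + 256 = 384 kbps = 0.384 Mbps.
Total bitrate: 8.70 + 0.384 = 9.084 Mbps.
Stream data: 9.084 Mbps × 2700 s = 24526.8 Mb.
24,527 Mb ÷ 8 = 3,066 MB → 3.066 GB.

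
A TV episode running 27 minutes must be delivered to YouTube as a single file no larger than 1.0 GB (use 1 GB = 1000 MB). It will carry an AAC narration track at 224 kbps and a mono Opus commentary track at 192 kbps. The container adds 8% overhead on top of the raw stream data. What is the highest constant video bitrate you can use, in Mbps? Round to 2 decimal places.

Budget: 1.0 GB = 8000.0 Mb.
Stream payload after overhead: 8000.0 / 1.08 = 7407.4 Mb.
27 min = 1620 s
Total bitrate budget: 7407.4 Mb / 1620 s = 4.572 Mbps.
Audio total: 224 + 192 = 416 kbps = 0.416 Mbps.
Video: 4.572 − 0.416 = 4.156 Mbps.

4.16 Mbps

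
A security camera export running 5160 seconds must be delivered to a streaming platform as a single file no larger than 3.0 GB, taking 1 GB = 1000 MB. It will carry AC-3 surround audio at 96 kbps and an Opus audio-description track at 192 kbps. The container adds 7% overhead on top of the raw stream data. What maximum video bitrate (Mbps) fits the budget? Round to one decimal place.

Budget: 3.0 GB = 24000.0 Mb.
Stream payload after overhead: 24000.0 / 1.07 = 22429.9 Mb.
Total bitrate budget: 22429.9 Mb / 5160 s = 4.347 Mbps.
Audio total: 96 + 192 = 288 kbps = 0.288 Mbps.
Video: 4.347 − 0.288 = 4.059 Mbps.

4.1 Mbps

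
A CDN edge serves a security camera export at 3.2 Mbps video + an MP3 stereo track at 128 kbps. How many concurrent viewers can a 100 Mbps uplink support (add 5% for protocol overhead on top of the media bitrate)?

28

Audio: 128 kbps = 0.128 Mbps.
Per-viewer media rate: 3.328 Mbps.
On the wire with 5% overhead: 3.494 Mbps.
100 Mbps = 100.0 Mbps; 100.0 / 3.494 = 28.62 → 28 viewers.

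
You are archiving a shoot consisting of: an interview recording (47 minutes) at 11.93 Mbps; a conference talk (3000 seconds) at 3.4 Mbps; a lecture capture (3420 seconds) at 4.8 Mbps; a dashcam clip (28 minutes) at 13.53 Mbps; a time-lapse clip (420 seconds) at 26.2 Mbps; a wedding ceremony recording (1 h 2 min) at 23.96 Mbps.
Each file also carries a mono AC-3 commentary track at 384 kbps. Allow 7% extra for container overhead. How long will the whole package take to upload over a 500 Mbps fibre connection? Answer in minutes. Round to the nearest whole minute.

7 minutes

Audio: 384 kbps = 0.384 Mbps.
interview recording: 12.314 Mbps × 2820 s × 1.07 = 37156.3 Mb
conference talk: 3.784 Mbps × 3000 s × 1.07 = 12146.6 Mb
lecture capture: 5.184 Mbps × 3420 s × 1.07 = 18970.3 Mb
dashcam clip: 13.914 Mbps × 1680 s × 1.07 = 25011.8 Mb
time-lapse clip: 26.584 Mbps × 420 s × 1.07 = 11946.8 Mb
wedding ceremony recording: 24.344 Mbps × 3720 s × 1.07 = 96898.9 Mb
Total: 202130.7 Mb = 25266.3 MB.
At 500 Mbps: 202130.7 / 500 = 404 s ≈ 6.74 minutes.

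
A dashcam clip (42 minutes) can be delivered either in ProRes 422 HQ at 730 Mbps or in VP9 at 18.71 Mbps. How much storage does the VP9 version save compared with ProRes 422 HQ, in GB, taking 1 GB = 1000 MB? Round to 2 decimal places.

42 min = 2520 s
ProRes 422 HQ: 730.000 Mbps × 2520 s = 1839600.0 Mb = 229.950 GB.
VP9: 18.710 Mbps × 2520 s = 47149.2 Mb = 5.894 GB.
Saving: 229.950 − 5.894 = 224.056 GB.

224.06 GB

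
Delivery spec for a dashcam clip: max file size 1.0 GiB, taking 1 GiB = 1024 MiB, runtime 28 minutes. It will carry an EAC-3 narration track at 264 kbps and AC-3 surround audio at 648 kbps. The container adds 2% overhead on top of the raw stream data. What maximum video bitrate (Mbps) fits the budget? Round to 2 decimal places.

4.10 Mbps

Budget: 1.0 GiB = 8589.9 Mb.
Stream payload after overhead: 8589.9 / 1.02 = 8421.5 Mb.
28 min = 1680 s
Total bitrate budget: 8421.5 Mb / 1680 s = 5.013 Mbps.
Audio total: 264 + 648 = 912 kbps = 0.912 Mbps.
Video: 5.013 − 0.912 = 4.101 Mbps.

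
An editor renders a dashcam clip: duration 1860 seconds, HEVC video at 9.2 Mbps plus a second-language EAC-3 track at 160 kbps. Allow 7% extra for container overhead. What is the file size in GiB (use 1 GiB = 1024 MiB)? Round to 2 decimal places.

Audio: 160 kbps = 0.160 Mbps.
Total bitrate: 9.2 + 0.160 = 9.360 Mbps.
Stream data: 9.360 Mbps × 1860 s = 17409.6 Mb.
With 7% container overhead: ×1.07.
18,628 Mb = 2,328,534,000 bytes ÷ 1,073,741,824 = 2.169 GiB.

2.17 GiB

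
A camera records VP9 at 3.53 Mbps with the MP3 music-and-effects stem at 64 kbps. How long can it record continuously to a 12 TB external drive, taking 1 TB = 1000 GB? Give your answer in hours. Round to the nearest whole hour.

Audio: 64 kbps = 0.064 Mbps.
Total bitrate: 3.53 + 0.064 = 3.594 Mbps.
Capacity: 12 TB = 96,000,000 Mb.
Recording time: 96,000,000 / 3.594 = 26,711,185 s ≈ 7,420 hours.

7420 hours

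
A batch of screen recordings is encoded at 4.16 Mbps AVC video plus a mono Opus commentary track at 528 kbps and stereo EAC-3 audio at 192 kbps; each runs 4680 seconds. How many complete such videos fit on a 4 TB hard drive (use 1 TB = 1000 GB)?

Audio total: 528 + 192 = 720 kbps = 0.720 Mbps.
Total bitrate: 4.880 Mbps.
Per item: 4.880 Mbps × 4680 s = 22,838 Mb = 2,855 MB.
Capacity: 4 TB = 32,000,000 Mb; 1401.15 items → 1401 complete.

1401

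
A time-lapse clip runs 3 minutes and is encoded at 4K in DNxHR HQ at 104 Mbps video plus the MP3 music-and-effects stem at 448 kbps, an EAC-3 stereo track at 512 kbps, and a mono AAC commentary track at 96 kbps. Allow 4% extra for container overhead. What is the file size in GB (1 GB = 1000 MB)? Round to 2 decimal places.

3 min = 180 s
Audio total: 448 + 512 + 96 = 1056 kbps = 1.056 Mbps.
Total bitrate: 104 + 1.056 = 105.056 Mbps.
Stream data: 105.056 Mbps × 180 s = 18910.1 Mb.
With 4% container overhead: ×1.04.
19,666 Mb ÷ 8 = 2,458 MB → 2.458 GB.

2.46 GB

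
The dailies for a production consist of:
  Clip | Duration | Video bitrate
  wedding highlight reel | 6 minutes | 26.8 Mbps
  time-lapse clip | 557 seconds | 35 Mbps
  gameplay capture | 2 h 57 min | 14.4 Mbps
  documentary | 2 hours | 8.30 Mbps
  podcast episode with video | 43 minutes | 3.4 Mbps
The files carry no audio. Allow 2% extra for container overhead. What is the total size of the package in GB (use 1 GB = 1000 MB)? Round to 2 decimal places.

31.95 GB

wedding highlight reel: 26.800 Mbps × 360 s × 1.02 = 9841.0 Mb
time-lapse clip: 35.000 Mbps × 557 s × 1.02 = 19884.9 Mb
gameplay capture: 14.400 Mbps × 10620 s × 1.02 = 155986.6 Mb
documentary: 8.300 Mbps × 7200 s × 1.02 = 60955.2 Mb
podcast episode with video: 3.400 Mbps × 2580 s × 1.02 = 8947.4 Mb
Total: 255615.1 Mb = 31951.9 MB.
= 31.95 GB.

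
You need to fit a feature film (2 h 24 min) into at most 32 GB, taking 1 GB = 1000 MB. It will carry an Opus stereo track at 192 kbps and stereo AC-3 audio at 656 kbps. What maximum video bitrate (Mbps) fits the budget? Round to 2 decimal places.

28.78 Mbps

Budget: 32 GB = 256000.0 Mb.
2 h 24 min = 144 min = 8640 s
Total bitrate budget: 256000.0 Mb / 8640 s = 29.630 Mbps.
Audio total: 192 + 656 = 848 kbps = 0.848 Mbps.
Video: 29.630 − 0.848 = 28.782 Mbps.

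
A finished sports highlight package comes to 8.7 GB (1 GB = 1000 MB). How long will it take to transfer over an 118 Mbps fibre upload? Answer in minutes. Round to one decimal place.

9.8 minutes

File: 8.7 GB = 69600.0 Mb.
At 118 Mbps: 69600.0 / 118 = 589.8 s ≈ 9.83 minutes.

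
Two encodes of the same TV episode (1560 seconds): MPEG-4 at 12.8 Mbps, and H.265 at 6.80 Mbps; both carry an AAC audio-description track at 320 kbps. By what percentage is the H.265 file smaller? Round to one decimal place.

45.7%

Audio: 320 kbps = 0.320 Mbps.
MPEG-4: 13.120 Mbps × 1560 s = 20467.2 Mb = 2.383 GiB.
H.265: 7.120 Mbps × 1560 s = 11107.2 Mb = 1.293 GiB.
Reduction: (1 − 1.293/2.383) × 100 = 45.73%.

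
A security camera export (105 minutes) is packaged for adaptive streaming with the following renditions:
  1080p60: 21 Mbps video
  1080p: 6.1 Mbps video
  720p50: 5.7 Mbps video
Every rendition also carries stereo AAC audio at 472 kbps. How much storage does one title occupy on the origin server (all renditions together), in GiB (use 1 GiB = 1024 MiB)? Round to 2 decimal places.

105 min = 6300 s
Audio: 472 kbps = 0.472 Mbps.
Sum of rendition bitrates: (21+0.472) + (6.1+0.472) + (5.7+0.472) = 34.216 Mbps.
× 6300 s = 215,561 Mb = 26,945 MB = 25.09 GiB.

25.09 GiB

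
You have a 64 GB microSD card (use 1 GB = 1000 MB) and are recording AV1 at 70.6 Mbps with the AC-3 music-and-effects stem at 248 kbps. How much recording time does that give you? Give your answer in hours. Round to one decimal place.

Audio: 248 kbps = 0.248 Mbps.
Total bitrate: 70.6 + 0.248 = 70.848 Mbps.
Capacity: 64 GB = 512,000 Mb.
Recording time: 512,000 / 70.848 = 7,227 s ≈ 2.01 hours.

2.0 hours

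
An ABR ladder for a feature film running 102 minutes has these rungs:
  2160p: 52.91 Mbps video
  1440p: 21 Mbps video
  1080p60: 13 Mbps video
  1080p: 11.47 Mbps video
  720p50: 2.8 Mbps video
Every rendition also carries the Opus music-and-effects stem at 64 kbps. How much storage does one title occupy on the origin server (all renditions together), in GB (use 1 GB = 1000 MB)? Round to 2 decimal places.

77.65 GB

102 min = 6120 s
Audio: 64 kbps = 0.064 Mbps.
Sum of rendition bitrates: (52.91+0.064) + (21+0.064) + (13+0.064) + (11.47+0.064) + (2.8+0.064) = 101.500 Mbps.
× 6120 s = 621,180 Mb = 77,648 MB = 77.65 GB.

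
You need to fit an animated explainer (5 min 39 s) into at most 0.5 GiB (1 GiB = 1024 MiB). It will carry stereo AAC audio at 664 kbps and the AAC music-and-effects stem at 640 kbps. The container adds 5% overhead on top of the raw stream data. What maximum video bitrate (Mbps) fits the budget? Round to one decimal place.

Budget: 0.5 GiB = 4295.0 Mb.
Stream payload after overhead: 4295.0 / 1.05 = 4090.4 Mb.
5 min 39 s = 339 s
Total bitrate budget: 4090.4 Mb / 339 s = 12.066 Mbps.
Audio total: 664 + 640 = 1304 kbps = 1.304 Mbps.
Video: 12.066 − 1.304 = 10.762 Mbps.

10.8 Mbps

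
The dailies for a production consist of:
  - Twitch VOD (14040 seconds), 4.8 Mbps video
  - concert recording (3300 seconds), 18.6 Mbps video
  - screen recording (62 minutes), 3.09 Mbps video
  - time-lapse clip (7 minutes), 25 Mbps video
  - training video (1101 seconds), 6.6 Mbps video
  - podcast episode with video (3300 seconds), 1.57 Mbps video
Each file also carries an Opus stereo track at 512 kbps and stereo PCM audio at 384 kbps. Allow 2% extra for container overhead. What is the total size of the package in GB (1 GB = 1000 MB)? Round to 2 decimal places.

23.77 GB

Audio total: 512 + 384 = 896 kbps = 0.896 Mbps.
Twitch VOD: 5.696 Mbps × 14040 s × 1.02 = 81571.3 Mb
concert recording: 19.496 Mbps × 3300 s × 1.02 = 65623.5 Mb
screen recording: 3.986 Mbps × 3720 s × 1.02 = 15124.5 Mb
time-lapse clip: 25.896 Mbps × 420 s × 1.02 = 11093.8 Mb
training video: 7.496 Mbps × 1101 s × 1.02 = 8418.2 Mb
podcast episode with video: 2.466 Mbps × 3300 s × 1.02 = 8300.6 Mb
Total: 190131.9 Mb = 23766.5 MB.
= 23.77 GB.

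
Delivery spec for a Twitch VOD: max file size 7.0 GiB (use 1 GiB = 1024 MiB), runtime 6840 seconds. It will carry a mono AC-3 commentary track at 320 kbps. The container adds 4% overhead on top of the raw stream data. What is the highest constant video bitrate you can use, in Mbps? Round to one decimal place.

Budget: 7.0 GiB = 60129.5 Mb.
Stream payload after overhead: 60129.5 / 1.04 = 57816.9 Mb.
Total bitrate budget: 57816.9 Mb / 6840 s = 8.453 Mbps.
Audio: 320 kbps = 0.320 Mbps.
Video: 8.453 − 0.320 = 8.133 Mbps.

8.1 Mbps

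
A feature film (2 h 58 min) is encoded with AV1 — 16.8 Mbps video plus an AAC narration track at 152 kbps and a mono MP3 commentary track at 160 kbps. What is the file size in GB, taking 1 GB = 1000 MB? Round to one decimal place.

2 h 58 min = 178 min = 10680 s
Audio total: 152 + 160 = 312 kbps = 0.312 Mbps.
Total bitrate: 16.8 + 0.312 = 17.112 Mbps.
Stream data: 17.112 Mbps × 10680 s = 182756.2 Mb.
182,756 Mb ÷ 8 = 22,845 MB → 22.84 GB.

22.8 GB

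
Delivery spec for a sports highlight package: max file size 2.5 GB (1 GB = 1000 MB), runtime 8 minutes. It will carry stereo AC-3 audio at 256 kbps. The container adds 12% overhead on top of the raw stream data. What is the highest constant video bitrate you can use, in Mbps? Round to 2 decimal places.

Budget: 2.5 GB = 20000.0 Mb.
Stream payload after overhead: 20000.0 / 1.12 = 17857.1 Mb.
8 min = 480 s
Total bitrate budget: 17857.1 Mb / 480 s = 37.202 Mbps.
Audio: 256 kbps = 0.256 Mbps.
Video: 37.202 − 0.256 = 36.946 Mbps.

36.95 Mbps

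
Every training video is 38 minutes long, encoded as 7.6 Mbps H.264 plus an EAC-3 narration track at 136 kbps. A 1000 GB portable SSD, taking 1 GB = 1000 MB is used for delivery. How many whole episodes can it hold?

453

38 min = 2280 s
Audio: 136 kbps = 0.136 Mbps.
Total bitrate: 7.736 Mbps.
Per item: 7.736 Mbps × 2280 s = 17,638 Mb = 2,205 MB.
Capacity: 1000 GB = 8,000,000 Mb; 453.56 items → 453 complete.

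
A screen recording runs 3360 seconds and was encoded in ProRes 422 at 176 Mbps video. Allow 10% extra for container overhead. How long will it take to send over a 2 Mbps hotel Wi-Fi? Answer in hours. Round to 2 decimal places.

File: 176.000 Mbps × 3360 s = 591360.0 Mb.
With 10% container overhead: ×1.10. → 650496.0 Mb.
At 2 Mbps: 650496.0 / 2 = 325248.0 s ≈ 90.3 hours.

90.35 hours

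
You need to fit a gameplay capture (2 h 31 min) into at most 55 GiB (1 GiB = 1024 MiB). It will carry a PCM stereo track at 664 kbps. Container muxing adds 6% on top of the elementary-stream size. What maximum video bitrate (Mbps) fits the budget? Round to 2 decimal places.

48.53 Mbps

Budget: 55 GiB = 472446.4 Mb.
Stream payload after overhead: 472446.4 / 1.06 = 445704.2 Mb.
2 h 31 min = 151 min = 9060 s
Total bitrate budget: 445704.2 Mb / 9060 s = 49.195 Mbps.
Audio: 664 kbps = 0.664 Mbps.
Video: 49.195 − 0.664 = 48.531 Mbps.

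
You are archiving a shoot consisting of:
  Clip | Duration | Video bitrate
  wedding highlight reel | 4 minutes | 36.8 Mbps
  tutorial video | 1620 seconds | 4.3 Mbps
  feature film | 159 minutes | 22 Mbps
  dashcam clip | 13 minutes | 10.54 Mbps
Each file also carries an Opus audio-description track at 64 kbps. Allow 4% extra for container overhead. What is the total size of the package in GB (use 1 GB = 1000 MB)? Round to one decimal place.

Audio: 64 kbps = 0.064 Mbps.
wedding highlight reel: 36.864 Mbps × 240 s × 1.04 = 9201.3 Mb
tutorial video: 4.364 Mbps × 1620 s × 1.04 = 7352.5 Mb
feature film: 22.064 Mbps × 9540 s × 1.04 = 218910.2 Mb
dashcam clip: 10.604 Mbps × 780 s × 1.04 = 8602.0 Mb
Total: 244065.9 Mb = 30508.2 MB.
= 30.51 GB.

30.5 GB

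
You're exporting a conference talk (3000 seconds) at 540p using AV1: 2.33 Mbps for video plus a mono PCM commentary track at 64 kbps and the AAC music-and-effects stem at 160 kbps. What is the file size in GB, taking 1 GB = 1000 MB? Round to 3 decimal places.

0.958 GB

Audio total: 64 + 160 = 224 kbps = 0.224 Mbps.
Total bitrate: 2.33 + 0.224 = 2.554 Mbps.
Stream data: 2.554 Mbps × 3000 s = 7662.0 Mb.
7,662 Mb ÷ 8 = 957.8 MB → 0.9577 GB.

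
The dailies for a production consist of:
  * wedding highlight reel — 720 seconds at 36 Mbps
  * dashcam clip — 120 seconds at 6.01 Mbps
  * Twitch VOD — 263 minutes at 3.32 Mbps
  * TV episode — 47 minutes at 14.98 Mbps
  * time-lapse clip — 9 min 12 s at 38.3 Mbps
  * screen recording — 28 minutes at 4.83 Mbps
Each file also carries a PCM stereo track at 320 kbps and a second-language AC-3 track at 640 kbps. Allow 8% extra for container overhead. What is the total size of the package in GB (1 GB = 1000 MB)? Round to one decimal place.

23.1 GB

Audio total: 320 + 640 = 960 kbps = 0.960 Mbps.
wedding highlight reel: 36.960 Mbps × 720 s × 1.08 = 28740.1 Mb
dashcam clip: 6.970 Mbps × 120 s × 1.08 = 903.3 Mb
Twitch VOD: 4.280 Mbps × 15780 s × 1.08 = 72941.5 Mb
TV episode: 15.940 Mbps × 2820 s × 1.08 = 48546.9 Mb
time-lapse clip: 39.260 Mbps × 552 s × 1.08 = 23405.2 Mb
screen recording: 5.790 Mbps × 1680 s × 1.08 = 10505.4 Mb
Total: 185042.4 Mb = 23130.3 MB.
= 23.13 GB.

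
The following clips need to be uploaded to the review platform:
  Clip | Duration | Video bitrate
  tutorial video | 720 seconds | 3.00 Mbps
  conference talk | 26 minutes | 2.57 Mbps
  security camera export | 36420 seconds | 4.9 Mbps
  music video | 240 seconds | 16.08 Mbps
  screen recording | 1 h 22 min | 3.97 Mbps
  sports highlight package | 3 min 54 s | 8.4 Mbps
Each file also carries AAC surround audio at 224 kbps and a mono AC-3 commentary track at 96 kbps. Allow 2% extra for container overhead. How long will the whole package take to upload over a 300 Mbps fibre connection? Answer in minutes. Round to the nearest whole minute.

Audio total: 224 + 96 = 320 kbps = 0.320 Mbps.
tutorial video: 3.320 Mbps × 720 s × 1.02 = 2438.2 Mb
conference talk: 2.890 Mbps × 1560 s × 1.02 = 4598.6 Mb
security camera export: 5.220 Mbps × 36420 s × 1.02 = 193914.6 Mb
music video: 16.400 Mbps × 240 s × 1.02 = 4014.7 Mb
screen recording: 4.290 Mbps × 4920 s × 1.02 = 21528.9 Mb
sports highlight package: 8.720 Mbps × 234 s × 1.02 = 2081.3 Mb
Total: 228576.4 Mb = 28572.0 MB.
At 300 Mbps: 228576.4 / 300 = 762 s ≈ 12.7 minutes.

13 minutes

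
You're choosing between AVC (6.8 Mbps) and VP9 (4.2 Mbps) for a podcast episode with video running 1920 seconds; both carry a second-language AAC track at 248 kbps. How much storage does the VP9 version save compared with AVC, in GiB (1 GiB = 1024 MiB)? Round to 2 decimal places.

Audio: 248 kbps = 0.248 Mbps.
AVC: 7.048 Mbps × 1920 s = 13532.2 Mb = 1.575 GiB.
VP9: 4.448 Mbps × 1920 s = 8540.2 Mb = 0.994 GiB.
Saving: 1.575 − 0.994 = 0.581 GiB.

0.58 GiB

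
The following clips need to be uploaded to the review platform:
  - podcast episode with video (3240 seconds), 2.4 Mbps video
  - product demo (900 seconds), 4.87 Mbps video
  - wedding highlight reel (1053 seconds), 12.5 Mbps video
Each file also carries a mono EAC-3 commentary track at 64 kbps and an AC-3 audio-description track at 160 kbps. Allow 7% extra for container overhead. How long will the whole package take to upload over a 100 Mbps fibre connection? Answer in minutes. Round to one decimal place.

4.7 minutes

Audio total: 64 + 160 = 224 kbps = 0.224 Mbps.
podcast episode with video: 2.624 Mbps × 3240 s × 1.07 = 9096.9 Mb
product demo: 5.094 Mbps × 900 s × 1.07 = 4905.5 Mb
wedding highlight reel: 12.724 Mbps × 1053 s × 1.07 = 14336.3 Mb
Total: 28338.7 Mb = 3542.3 MB.
At 100 Mbps: 28338.7 / 100 = 283 s ≈ 4.72 minutes.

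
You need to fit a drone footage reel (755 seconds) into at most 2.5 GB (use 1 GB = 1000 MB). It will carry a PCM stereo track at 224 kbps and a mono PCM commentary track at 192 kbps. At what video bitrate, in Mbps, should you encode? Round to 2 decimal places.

26.07 Mbps

Budget: 2.5 GB = 20000.0 Mb.
Total bitrate budget: 20000.0 Mb / 755 s = 26.490 Mbps.
Audio total: 224 + 192 = 416 kbps = 0.416 Mbps.
Video: 26.490 − 0.416 = 26.074 Mbps.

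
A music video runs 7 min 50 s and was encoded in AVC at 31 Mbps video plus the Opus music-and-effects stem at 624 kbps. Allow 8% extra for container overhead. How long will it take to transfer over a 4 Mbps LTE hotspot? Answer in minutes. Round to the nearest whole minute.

67 minutes

7 min 50 s = 470 s
Audio: 624 kbps = 0.624 Mbps.
Total bitrate: 31.624 Mbps.
File: 31.624 Mbps × 470 s = 14863.3 Mb.
With 8% container overhead: ×1.08. → 16052.3 Mb.
At 4 Mbps: 16052.3 / 4 = 4013.1 s ≈ 66.9 minutes.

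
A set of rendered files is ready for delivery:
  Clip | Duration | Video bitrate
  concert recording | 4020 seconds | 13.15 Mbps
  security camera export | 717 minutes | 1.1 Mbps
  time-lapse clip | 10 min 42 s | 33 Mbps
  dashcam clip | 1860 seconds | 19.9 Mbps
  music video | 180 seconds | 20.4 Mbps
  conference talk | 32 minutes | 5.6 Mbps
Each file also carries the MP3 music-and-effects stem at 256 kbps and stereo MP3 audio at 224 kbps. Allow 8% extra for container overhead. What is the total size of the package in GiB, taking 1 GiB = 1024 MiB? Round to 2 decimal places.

24.84 GiB

Audio total: 256 + 224 = 480 kbps = 0.480 Mbps.
concert recording: 13.630 Mbps × 4020 s × 1.08 = 59176.0 Mb
security camera export: 1.580 Mbps × 43020 s × 1.08 = 73409.3 Mb
time-lapse clip: 33.480 Mbps × 642 s × 1.08 = 23213.7 Mb
dashcam clip: 20.380 Mbps × 1860 s × 1.08 = 40939.3 Mb
music video: 20.880 Mbps × 180 s × 1.08 = 4059.1 Mb
conference talk: 6.080 Mbps × 1920 s × 1.08 = 12607.5 Mb
Total: 213404.9 Mb = 26675.6 MB.
= 24.84 GiB.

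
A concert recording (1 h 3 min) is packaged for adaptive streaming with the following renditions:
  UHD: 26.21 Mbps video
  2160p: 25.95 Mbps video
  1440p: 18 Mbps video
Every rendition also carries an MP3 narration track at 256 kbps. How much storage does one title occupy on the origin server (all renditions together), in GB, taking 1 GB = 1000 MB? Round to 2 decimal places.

1 h 3 min = 63 min = 3780 s
Audio: 256 kbps = 0.256 Mbps.
Sum of rendition bitrates: (26.21+0.256) + (25.95+0.256) + (18+0.256) = 70.928 Mbps.
× 3780 s = 268,108 Mb = 33,513 MB = 33.51 GB.

33.51 GB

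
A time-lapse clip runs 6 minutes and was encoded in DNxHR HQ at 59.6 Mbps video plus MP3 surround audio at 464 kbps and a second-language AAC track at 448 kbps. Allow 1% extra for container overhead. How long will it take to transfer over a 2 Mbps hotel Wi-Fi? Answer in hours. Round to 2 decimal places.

6 min = 360 s
Audio total: 464 + 448 = 912 kbps = 0.912 Mbps.
Total bitrate: 60.512 Mbps.
File: 60.512 Mbps × 360 s = 21784.3 Mb.
With 1% container overhead: ×1.01. → 22002.2 Mb.
At 2 Mbps: 22002.2 / 2 = 11001.1 s ≈ 3.06 hours.

3.06 hours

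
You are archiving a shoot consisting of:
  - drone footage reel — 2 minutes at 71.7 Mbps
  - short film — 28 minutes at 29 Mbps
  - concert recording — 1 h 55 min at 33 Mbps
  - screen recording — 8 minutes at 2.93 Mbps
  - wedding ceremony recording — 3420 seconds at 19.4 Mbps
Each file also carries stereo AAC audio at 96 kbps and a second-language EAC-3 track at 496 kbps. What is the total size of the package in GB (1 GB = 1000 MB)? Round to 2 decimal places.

45.03 GB

Audio total: 96 + 496 = 592 kbps = 0.592 Mbps.
drone footage reel: 72.292 Mbps × 120 s = 8675.0 Mb
short film: 29.592 Mbps × 1680 s = 49714.6 Mb
concert recording: 33.592 Mbps × 6900 s = 231784.8 Mb
screen recording: 3.522 Mbps × 480 s = 1690.6 Mb
wedding ceremony recording: 19.992 Mbps × 3420 s = 68372.6 Mb
Total: 360237.6 Mb = 45029.7 MB.
= 45.03 GB.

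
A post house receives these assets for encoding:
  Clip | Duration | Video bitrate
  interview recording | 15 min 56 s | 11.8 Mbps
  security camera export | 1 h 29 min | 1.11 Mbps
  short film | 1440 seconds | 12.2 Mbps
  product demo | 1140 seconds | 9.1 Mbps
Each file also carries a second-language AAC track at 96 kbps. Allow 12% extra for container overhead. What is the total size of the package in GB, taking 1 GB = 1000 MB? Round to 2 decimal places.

Audio: 96 kbps = 0.096 Mbps.
interview recording: 11.896 Mbps × 956 s × 1.12 = 12737.3 Mb
security camera export: 1.206 Mbps × 5340 s × 1.12 = 7212.8 Mb
short film: 12.296 Mbps × 1440 s × 1.12 = 19831.0 Mb
product demo: 9.196 Mbps × 1140 s × 1.12 = 11741.5 Mb
Total: 51522.6 Mb = 6440.3 MB.
= 6.440 GB.

6.44 GB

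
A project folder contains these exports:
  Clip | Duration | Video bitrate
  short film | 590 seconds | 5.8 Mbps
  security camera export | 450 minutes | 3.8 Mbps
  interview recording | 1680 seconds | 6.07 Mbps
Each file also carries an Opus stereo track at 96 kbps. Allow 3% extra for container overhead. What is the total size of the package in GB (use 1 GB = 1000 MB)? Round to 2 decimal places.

15.33 GB

Audio: 96 kbps = 0.096 Mbps.
short film: 5.896 Mbps × 590 s × 1.03 = 3583.0 Mb
security camera export: 3.896 Mbps × 27000 s × 1.03 = 108347.8 Mb
interview recording: 6.166 Mbps × 1680 s × 1.03 = 10669.6 Mb
Total: 122600.4 Mb = 15325.1 MB.
= 15.33 GB.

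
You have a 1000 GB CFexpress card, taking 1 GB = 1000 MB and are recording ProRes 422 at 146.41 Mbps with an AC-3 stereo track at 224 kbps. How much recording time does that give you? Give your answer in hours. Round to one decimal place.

Audio: 224 kbps = 0.224 Mbps.
Total bitrate: 146.41 + 0.224 = 146.634 Mbps.
Capacity: 1000 GB = 8,000,000 Mb.
Recording time: 8,000,000 / 146.634 = 54,558 s ≈ 15.2 hours.

15.2 hours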